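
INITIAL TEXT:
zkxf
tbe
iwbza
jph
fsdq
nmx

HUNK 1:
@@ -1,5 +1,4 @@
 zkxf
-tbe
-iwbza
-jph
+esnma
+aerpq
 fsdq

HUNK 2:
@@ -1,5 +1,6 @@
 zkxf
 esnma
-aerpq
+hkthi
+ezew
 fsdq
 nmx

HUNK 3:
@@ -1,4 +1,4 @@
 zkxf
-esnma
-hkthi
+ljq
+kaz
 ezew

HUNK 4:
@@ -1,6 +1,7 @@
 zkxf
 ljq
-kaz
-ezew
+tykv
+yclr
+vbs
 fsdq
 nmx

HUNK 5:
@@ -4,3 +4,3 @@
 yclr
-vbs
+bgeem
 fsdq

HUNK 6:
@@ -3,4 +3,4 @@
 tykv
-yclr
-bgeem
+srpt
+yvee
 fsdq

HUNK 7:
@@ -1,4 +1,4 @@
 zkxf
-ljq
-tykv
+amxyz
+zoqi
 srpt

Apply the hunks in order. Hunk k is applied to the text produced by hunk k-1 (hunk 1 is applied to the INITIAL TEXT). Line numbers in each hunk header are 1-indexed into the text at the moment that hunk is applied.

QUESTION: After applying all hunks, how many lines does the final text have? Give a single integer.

Answer: 7

Derivation:
Hunk 1: at line 1 remove [tbe,iwbza,jph] add [esnma,aerpq] -> 5 lines: zkxf esnma aerpq fsdq nmx
Hunk 2: at line 1 remove [aerpq] add [hkthi,ezew] -> 6 lines: zkxf esnma hkthi ezew fsdq nmx
Hunk 3: at line 1 remove [esnma,hkthi] add [ljq,kaz] -> 6 lines: zkxf ljq kaz ezew fsdq nmx
Hunk 4: at line 1 remove [kaz,ezew] add [tykv,yclr,vbs] -> 7 lines: zkxf ljq tykv yclr vbs fsdq nmx
Hunk 5: at line 4 remove [vbs] add [bgeem] -> 7 lines: zkxf ljq tykv yclr bgeem fsdq nmx
Hunk 6: at line 3 remove [yclr,bgeem] add [srpt,yvee] -> 7 lines: zkxf ljq tykv srpt yvee fsdq nmx
Hunk 7: at line 1 remove [ljq,tykv] add [amxyz,zoqi] -> 7 lines: zkxf amxyz zoqi srpt yvee fsdq nmx
Final line count: 7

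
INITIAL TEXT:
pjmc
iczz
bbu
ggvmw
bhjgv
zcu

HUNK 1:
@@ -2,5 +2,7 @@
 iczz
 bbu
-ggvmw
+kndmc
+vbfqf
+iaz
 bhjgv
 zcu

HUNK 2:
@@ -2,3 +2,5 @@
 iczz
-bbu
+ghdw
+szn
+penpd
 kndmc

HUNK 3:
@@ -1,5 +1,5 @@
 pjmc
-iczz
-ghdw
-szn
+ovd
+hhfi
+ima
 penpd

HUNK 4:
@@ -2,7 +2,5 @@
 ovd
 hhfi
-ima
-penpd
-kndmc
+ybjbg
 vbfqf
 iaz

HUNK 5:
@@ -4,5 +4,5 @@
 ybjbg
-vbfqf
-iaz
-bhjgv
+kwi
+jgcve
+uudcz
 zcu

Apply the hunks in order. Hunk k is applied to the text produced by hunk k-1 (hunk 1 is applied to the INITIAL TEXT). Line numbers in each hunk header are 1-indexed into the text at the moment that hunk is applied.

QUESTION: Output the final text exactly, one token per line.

Answer: pjmc
ovd
hhfi
ybjbg
kwi
jgcve
uudcz
zcu

Derivation:
Hunk 1: at line 2 remove [ggvmw] add [kndmc,vbfqf,iaz] -> 8 lines: pjmc iczz bbu kndmc vbfqf iaz bhjgv zcu
Hunk 2: at line 2 remove [bbu] add [ghdw,szn,penpd] -> 10 lines: pjmc iczz ghdw szn penpd kndmc vbfqf iaz bhjgv zcu
Hunk 3: at line 1 remove [iczz,ghdw,szn] add [ovd,hhfi,ima] -> 10 lines: pjmc ovd hhfi ima penpd kndmc vbfqf iaz bhjgv zcu
Hunk 4: at line 2 remove [ima,penpd,kndmc] add [ybjbg] -> 8 lines: pjmc ovd hhfi ybjbg vbfqf iaz bhjgv zcu
Hunk 5: at line 4 remove [vbfqf,iaz,bhjgv] add [kwi,jgcve,uudcz] -> 8 lines: pjmc ovd hhfi ybjbg kwi jgcve uudcz zcu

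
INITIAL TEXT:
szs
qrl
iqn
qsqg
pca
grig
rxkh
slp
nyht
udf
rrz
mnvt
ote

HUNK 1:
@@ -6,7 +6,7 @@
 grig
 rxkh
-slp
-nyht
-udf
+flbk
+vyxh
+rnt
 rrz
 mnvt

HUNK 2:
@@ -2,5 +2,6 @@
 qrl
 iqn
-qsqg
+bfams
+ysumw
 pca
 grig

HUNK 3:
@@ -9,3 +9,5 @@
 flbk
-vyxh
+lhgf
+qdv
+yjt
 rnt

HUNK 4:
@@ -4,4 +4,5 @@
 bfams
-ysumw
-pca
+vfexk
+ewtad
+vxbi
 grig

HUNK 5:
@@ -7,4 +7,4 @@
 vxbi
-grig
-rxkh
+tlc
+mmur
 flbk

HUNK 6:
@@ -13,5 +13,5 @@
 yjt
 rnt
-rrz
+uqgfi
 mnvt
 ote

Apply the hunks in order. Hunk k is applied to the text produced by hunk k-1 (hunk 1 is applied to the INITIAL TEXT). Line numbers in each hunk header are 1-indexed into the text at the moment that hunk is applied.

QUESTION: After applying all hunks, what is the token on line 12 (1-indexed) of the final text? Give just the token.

Answer: qdv

Derivation:
Hunk 1: at line 6 remove [slp,nyht,udf] add [flbk,vyxh,rnt] -> 13 lines: szs qrl iqn qsqg pca grig rxkh flbk vyxh rnt rrz mnvt ote
Hunk 2: at line 2 remove [qsqg] add [bfams,ysumw] -> 14 lines: szs qrl iqn bfams ysumw pca grig rxkh flbk vyxh rnt rrz mnvt ote
Hunk 3: at line 9 remove [vyxh] add [lhgf,qdv,yjt] -> 16 lines: szs qrl iqn bfams ysumw pca grig rxkh flbk lhgf qdv yjt rnt rrz mnvt ote
Hunk 4: at line 4 remove [ysumw,pca] add [vfexk,ewtad,vxbi] -> 17 lines: szs qrl iqn bfams vfexk ewtad vxbi grig rxkh flbk lhgf qdv yjt rnt rrz mnvt ote
Hunk 5: at line 7 remove [grig,rxkh] add [tlc,mmur] -> 17 lines: szs qrl iqn bfams vfexk ewtad vxbi tlc mmur flbk lhgf qdv yjt rnt rrz mnvt ote
Hunk 6: at line 13 remove [rrz] add [uqgfi] -> 17 lines: szs qrl iqn bfams vfexk ewtad vxbi tlc mmur flbk lhgf qdv yjt rnt uqgfi mnvt ote
Final line 12: qdv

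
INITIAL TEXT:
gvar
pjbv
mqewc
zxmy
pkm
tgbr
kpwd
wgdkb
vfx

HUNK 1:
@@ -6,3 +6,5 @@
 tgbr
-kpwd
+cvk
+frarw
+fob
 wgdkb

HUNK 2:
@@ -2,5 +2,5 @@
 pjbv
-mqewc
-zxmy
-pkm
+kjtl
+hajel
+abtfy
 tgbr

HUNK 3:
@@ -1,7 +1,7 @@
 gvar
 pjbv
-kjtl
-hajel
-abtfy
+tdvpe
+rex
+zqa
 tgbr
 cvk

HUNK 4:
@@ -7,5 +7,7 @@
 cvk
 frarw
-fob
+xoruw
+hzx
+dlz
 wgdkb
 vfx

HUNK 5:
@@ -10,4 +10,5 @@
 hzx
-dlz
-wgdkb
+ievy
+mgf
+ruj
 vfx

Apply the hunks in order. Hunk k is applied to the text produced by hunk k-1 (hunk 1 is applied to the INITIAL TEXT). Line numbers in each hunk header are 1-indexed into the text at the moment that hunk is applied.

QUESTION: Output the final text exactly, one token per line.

Hunk 1: at line 6 remove [kpwd] add [cvk,frarw,fob] -> 11 lines: gvar pjbv mqewc zxmy pkm tgbr cvk frarw fob wgdkb vfx
Hunk 2: at line 2 remove [mqewc,zxmy,pkm] add [kjtl,hajel,abtfy] -> 11 lines: gvar pjbv kjtl hajel abtfy tgbr cvk frarw fob wgdkb vfx
Hunk 3: at line 1 remove [kjtl,hajel,abtfy] add [tdvpe,rex,zqa] -> 11 lines: gvar pjbv tdvpe rex zqa tgbr cvk frarw fob wgdkb vfx
Hunk 4: at line 7 remove [fob] add [xoruw,hzx,dlz] -> 13 lines: gvar pjbv tdvpe rex zqa tgbr cvk frarw xoruw hzx dlz wgdkb vfx
Hunk 5: at line 10 remove [dlz,wgdkb] add [ievy,mgf,ruj] -> 14 lines: gvar pjbv tdvpe rex zqa tgbr cvk frarw xoruw hzx ievy mgf ruj vfx

Answer: gvar
pjbv
tdvpe
rex
zqa
tgbr
cvk
frarw
xoruw
hzx
ievy
mgf
ruj
vfx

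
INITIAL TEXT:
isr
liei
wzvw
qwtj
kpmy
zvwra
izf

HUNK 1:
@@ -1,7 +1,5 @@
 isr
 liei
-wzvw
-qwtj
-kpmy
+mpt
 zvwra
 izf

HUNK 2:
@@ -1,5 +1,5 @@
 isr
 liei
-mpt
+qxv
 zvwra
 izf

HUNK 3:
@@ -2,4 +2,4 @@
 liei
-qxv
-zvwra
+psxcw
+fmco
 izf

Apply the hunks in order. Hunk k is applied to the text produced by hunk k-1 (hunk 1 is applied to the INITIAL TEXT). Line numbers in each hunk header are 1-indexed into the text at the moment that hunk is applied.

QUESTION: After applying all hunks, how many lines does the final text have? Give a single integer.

Answer: 5

Derivation:
Hunk 1: at line 1 remove [wzvw,qwtj,kpmy] add [mpt] -> 5 lines: isr liei mpt zvwra izf
Hunk 2: at line 1 remove [mpt] add [qxv] -> 5 lines: isr liei qxv zvwra izf
Hunk 3: at line 2 remove [qxv,zvwra] add [psxcw,fmco] -> 5 lines: isr liei psxcw fmco izf
Final line count: 5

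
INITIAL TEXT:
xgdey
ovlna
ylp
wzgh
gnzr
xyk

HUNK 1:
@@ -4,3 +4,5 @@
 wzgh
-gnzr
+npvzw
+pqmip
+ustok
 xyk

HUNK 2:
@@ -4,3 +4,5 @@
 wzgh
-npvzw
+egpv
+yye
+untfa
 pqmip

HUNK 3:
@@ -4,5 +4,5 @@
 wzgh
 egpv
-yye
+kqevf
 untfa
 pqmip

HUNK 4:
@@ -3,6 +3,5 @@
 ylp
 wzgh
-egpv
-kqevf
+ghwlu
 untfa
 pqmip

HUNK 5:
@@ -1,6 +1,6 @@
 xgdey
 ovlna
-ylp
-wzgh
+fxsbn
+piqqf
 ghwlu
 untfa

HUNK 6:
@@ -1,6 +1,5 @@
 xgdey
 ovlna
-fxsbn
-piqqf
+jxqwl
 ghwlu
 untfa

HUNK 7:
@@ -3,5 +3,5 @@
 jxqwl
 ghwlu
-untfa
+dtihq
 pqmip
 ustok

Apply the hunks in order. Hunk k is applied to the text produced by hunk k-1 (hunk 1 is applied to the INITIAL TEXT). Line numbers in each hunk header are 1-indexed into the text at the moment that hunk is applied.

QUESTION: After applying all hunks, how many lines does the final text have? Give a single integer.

Hunk 1: at line 4 remove [gnzr] add [npvzw,pqmip,ustok] -> 8 lines: xgdey ovlna ylp wzgh npvzw pqmip ustok xyk
Hunk 2: at line 4 remove [npvzw] add [egpv,yye,untfa] -> 10 lines: xgdey ovlna ylp wzgh egpv yye untfa pqmip ustok xyk
Hunk 3: at line 4 remove [yye] add [kqevf] -> 10 lines: xgdey ovlna ylp wzgh egpv kqevf untfa pqmip ustok xyk
Hunk 4: at line 3 remove [egpv,kqevf] add [ghwlu] -> 9 lines: xgdey ovlna ylp wzgh ghwlu untfa pqmip ustok xyk
Hunk 5: at line 1 remove [ylp,wzgh] add [fxsbn,piqqf] -> 9 lines: xgdey ovlna fxsbn piqqf ghwlu untfa pqmip ustok xyk
Hunk 6: at line 1 remove [fxsbn,piqqf] add [jxqwl] -> 8 lines: xgdey ovlna jxqwl ghwlu untfa pqmip ustok xyk
Hunk 7: at line 3 remove [untfa] add [dtihq] -> 8 lines: xgdey ovlna jxqwl ghwlu dtihq pqmip ustok xyk
Final line count: 8

Answer: 8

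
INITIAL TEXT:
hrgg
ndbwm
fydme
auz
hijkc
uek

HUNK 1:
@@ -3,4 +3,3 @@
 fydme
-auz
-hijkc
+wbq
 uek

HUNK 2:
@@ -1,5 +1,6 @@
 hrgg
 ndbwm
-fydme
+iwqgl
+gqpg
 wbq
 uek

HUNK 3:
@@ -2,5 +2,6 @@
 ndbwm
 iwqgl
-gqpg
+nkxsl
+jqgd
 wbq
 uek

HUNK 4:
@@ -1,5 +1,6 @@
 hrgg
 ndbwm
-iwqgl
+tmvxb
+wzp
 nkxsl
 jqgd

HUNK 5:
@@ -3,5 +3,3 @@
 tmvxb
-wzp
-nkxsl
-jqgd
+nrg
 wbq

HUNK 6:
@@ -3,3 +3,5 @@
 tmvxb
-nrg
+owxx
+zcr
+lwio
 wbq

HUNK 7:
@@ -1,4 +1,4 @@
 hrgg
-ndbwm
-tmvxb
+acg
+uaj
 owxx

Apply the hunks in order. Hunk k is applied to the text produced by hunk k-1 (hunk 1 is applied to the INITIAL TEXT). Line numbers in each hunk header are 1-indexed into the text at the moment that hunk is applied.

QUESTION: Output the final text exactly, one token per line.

Hunk 1: at line 3 remove [auz,hijkc] add [wbq] -> 5 lines: hrgg ndbwm fydme wbq uek
Hunk 2: at line 1 remove [fydme] add [iwqgl,gqpg] -> 6 lines: hrgg ndbwm iwqgl gqpg wbq uek
Hunk 3: at line 2 remove [gqpg] add [nkxsl,jqgd] -> 7 lines: hrgg ndbwm iwqgl nkxsl jqgd wbq uek
Hunk 4: at line 1 remove [iwqgl] add [tmvxb,wzp] -> 8 lines: hrgg ndbwm tmvxb wzp nkxsl jqgd wbq uek
Hunk 5: at line 3 remove [wzp,nkxsl,jqgd] add [nrg] -> 6 lines: hrgg ndbwm tmvxb nrg wbq uek
Hunk 6: at line 3 remove [nrg] add [owxx,zcr,lwio] -> 8 lines: hrgg ndbwm tmvxb owxx zcr lwio wbq uek
Hunk 7: at line 1 remove [ndbwm,tmvxb] add [acg,uaj] -> 8 lines: hrgg acg uaj owxx zcr lwio wbq uek

Answer: hrgg
acg
uaj
owxx
zcr
lwio
wbq
uek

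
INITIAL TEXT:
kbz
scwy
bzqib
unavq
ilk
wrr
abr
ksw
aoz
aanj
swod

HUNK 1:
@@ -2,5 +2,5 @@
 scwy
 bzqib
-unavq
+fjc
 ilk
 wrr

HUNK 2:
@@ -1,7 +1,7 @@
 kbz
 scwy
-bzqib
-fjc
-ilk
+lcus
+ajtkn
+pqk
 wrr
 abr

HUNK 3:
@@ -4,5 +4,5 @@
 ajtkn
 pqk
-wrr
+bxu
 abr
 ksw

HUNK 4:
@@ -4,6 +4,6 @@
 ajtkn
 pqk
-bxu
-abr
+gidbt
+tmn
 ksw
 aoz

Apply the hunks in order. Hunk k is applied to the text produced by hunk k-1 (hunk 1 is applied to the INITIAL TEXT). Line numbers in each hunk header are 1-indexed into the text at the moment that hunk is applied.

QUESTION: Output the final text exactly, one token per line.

Hunk 1: at line 2 remove [unavq] add [fjc] -> 11 lines: kbz scwy bzqib fjc ilk wrr abr ksw aoz aanj swod
Hunk 2: at line 1 remove [bzqib,fjc,ilk] add [lcus,ajtkn,pqk] -> 11 lines: kbz scwy lcus ajtkn pqk wrr abr ksw aoz aanj swod
Hunk 3: at line 4 remove [wrr] add [bxu] -> 11 lines: kbz scwy lcus ajtkn pqk bxu abr ksw aoz aanj swod
Hunk 4: at line 4 remove [bxu,abr] add [gidbt,tmn] -> 11 lines: kbz scwy lcus ajtkn pqk gidbt tmn ksw aoz aanj swod

Answer: kbz
scwy
lcus
ajtkn
pqk
gidbt
tmn
ksw
aoz
aanj
swod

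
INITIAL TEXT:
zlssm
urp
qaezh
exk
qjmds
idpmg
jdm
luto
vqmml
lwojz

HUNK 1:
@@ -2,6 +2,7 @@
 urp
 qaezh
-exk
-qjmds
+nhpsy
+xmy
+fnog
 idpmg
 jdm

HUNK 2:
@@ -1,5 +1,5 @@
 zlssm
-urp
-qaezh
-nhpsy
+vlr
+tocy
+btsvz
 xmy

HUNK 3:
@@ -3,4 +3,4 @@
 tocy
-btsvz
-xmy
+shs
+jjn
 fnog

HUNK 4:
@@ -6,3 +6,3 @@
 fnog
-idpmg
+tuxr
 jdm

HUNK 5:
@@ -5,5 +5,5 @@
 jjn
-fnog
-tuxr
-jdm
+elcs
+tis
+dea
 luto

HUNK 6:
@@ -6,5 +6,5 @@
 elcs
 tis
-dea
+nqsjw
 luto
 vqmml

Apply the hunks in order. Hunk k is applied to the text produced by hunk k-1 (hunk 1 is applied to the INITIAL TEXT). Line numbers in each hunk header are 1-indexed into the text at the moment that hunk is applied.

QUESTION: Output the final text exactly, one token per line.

Answer: zlssm
vlr
tocy
shs
jjn
elcs
tis
nqsjw
luto
vqmml
lwojz

Derivation:
Hunk 1: at line 2 remove [exk,qjmds] add [nhpsy,xmy,fnog] -> 11 lines: zlssm urp qaezh nhpsy xmy fnog idpmg jdm luto vqmml lwojz
Hunk 2: at line 1 remove [urp,qaezh,nhpsy] add [vlr,tocy,btsvz] -> 11 lines: zlssm vlr tocy btsvz xmy fnog idpmg jdm luto vqmml lwojz
Hunk 3: at line 3 remove [btsvz,xmy] add [shs,jjn] -> 11 lines: zlssm vlr tocy shs jjn fnog idpmg jdm luto vqmml lwojz
Hunk 4: at line 6 remove [idpmg] add [tuxr] -> 11 lines: zlssm vlr tocy shs jjn fnog tuxr jdm luto vqmml lwojz
Hunk 5: at line 5 remove [fnog,tuxr,jdm] add [elcs,tis,dea] -> 11 lines: zlssm vlr tocy shs jjn elcs tis dea luto vqmml lwojz
Hunk 6: at line 6 remove [dea] add [nqsjw] -> 11 lines: zlssm vlr tocy shs jjn elcs tis nqsjw luto vqmml lwojz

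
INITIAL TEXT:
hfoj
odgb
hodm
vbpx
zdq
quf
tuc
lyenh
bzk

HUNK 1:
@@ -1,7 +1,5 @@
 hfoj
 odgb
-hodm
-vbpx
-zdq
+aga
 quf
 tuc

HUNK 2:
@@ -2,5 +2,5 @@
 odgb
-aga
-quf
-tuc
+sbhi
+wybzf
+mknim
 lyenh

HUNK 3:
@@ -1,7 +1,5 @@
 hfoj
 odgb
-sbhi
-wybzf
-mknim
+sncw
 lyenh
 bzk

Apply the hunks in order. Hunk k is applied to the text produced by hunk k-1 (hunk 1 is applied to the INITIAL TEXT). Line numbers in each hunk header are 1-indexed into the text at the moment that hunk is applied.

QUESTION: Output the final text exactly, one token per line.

Hunk 1: at line 1 remove [hodm,vbpx,zdq] add [aga] -> 7 lines: hfoj odgb aga quf tuc lyenh bzk
Hunk 2: at line 2 remove [aga,quf,tuc] add [sbhi,wybzf,mknim] -> 7 lines: hfoj odgb sbhi wybzf mknim lyenh bzk
Hunk 3: at line 1 remove [sbhi,wybzf,mknim] add [sncw] -> 5 lines: hfoj odgb sncw lyenh bzk

Answer: hfoj
odgb
sncw
lyenh
bzk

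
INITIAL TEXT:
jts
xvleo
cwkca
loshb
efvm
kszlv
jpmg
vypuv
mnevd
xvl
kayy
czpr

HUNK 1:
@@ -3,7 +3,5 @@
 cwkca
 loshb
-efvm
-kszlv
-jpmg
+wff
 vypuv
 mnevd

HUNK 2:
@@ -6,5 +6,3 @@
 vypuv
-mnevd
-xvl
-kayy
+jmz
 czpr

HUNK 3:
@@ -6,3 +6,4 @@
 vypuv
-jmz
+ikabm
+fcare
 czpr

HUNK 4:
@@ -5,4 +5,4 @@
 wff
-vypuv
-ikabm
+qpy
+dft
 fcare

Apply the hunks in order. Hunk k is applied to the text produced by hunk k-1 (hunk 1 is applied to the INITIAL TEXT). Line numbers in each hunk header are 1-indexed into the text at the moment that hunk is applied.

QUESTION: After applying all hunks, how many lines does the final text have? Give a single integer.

Hunk 1: at line 3 remove [efvm,kszlv,jpmg] add [wff] -> 10 lines: jts xvleo cwkca loshb wff vypuv mnevd xvl kayy czpr
Hunk 2: at line 6 remove [mnevd,xvl,kayy] add [jmz] -> 8 lines: jts xvleo cwkca loshb wff vypuv jmz czpr
Hunk 3: at line 6 remove [jmz] add [ikabm,fcare] -> 9 lines: jts xvleo cwkca loshb wff vypuv ikabm fcare czpr
Hunk 4: at line 5 remove [vypuv,ikabm] add [qpy,dft] -> 9 lines: jts xvleo cwkca loshb wff qpy dft fcare czpr
Final line count: 9

Answer: 9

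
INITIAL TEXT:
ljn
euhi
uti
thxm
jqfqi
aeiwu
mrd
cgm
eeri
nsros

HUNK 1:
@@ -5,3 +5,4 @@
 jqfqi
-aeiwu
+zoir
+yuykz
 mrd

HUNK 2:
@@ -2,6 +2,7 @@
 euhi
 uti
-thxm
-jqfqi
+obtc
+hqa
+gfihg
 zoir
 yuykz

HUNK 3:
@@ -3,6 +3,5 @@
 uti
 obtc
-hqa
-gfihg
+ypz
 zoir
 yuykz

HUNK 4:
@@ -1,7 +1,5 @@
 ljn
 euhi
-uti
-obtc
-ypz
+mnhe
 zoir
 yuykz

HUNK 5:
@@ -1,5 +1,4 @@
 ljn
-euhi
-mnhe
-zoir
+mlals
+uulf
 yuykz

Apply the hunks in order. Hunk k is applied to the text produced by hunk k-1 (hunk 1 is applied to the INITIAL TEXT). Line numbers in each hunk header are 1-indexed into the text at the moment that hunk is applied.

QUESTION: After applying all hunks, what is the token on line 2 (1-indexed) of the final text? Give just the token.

Hunk 1: at line 5 remove [aeiwu] add [zoir,yuykz] -> 11 lines: ljn euhi uti thxm jqfqi zoir yuykz mrd cgm eeri nsros
Hunk 2: at line 2 remove [thxm,jqfqi] add [obtc,hqa,gfihg] -> 12 lines: ljn euhi uti obtc hqa gfihg zoir yuykz mrd cgm eeri nsros
Hunk 3: at line 3 remove [hqa,gfihg] add [ypz] -> 11 lines: ljn euhi uti obtc ypz zoir yuykz mrd cgm eeri nsros
Hunk 4: at line 1 remove [uti,obtc,ypz] add [mnhe] -> 9 lines: ljn euhi mnhe zoir yuykz mrd cgm eeri nsros
Hunk 5: at line 1 remove [euhi,mnhe,zoir] add [mlals,uulf] -> 8 lines: ljn mlals uulf yuykz mrd cgm eeri nsros
Final line 2: mlals

Answer: mlals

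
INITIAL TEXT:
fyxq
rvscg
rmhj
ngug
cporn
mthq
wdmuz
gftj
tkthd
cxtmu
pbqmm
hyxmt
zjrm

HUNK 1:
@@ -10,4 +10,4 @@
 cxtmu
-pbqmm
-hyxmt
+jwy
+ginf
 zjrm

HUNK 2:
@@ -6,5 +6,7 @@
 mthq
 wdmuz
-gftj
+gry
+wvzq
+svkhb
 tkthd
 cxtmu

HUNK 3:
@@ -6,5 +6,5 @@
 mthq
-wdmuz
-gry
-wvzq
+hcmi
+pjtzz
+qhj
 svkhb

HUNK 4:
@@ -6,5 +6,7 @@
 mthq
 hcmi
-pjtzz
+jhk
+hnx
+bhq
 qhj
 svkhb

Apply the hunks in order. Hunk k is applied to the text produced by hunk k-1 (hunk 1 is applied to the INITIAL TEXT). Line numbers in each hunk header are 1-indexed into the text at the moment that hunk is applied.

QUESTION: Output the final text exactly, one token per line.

Answer: fyxq
rvscg
rmhj
ngug
cporn
mthq
hcmi
jhk
hnx
bhq
qhj
svkhb
tkthd
cxtmu
jwy
ginf
zjrm

Derivation:
Hunk 1: at line 10 remove [pbqmm,hyxmt] add [jwy,ginf] -> 13 lines: fyxq rvscg rmhj ngug cporn mthq wdmuz gftj tkthd cxtmu jwy ginf zjrm
Hunk 2: at line 6 remove [gftj] add [gry,wvzq,svkhb] -> 15 lines: fyxq rvscg rmhj ngug cporn mthq wdmuz gry wvzq svkhb tkthd cxtmu jwy ginf zjrm
Hunk 3: at line 6 remove [wdmuz,gry,wvzq] add [hcmi,pjtzz,qhj] -> 15 lines: fyxq rvscg rmhj ngug cporn mthq hcmi pjtzz qhj svkhb tkthd cxtmu jwy ginf zjrm
Hunk 4: at line 6 remove [pjtzz] add [jhk,hnx,bhq] -> 17 lines: fyxq rvscg rmhj ngug cporn mthq hcmi jhk hnx bhq qhj svkhb tkthd cxtmu jwy ginf zjrm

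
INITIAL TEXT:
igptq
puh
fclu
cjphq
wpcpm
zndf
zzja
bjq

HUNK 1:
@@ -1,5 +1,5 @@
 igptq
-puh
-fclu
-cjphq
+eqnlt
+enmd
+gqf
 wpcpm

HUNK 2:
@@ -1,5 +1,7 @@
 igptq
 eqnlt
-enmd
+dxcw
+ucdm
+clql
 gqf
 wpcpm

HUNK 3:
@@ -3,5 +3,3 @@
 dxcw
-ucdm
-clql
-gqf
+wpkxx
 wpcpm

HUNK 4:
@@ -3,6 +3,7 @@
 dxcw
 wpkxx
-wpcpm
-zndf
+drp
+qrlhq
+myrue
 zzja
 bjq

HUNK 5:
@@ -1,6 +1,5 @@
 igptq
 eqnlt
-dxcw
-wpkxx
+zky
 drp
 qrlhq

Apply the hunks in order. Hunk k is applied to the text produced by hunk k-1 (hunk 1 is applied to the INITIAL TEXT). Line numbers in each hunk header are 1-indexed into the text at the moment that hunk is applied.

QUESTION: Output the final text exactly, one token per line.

Hunk 1: at line 1 remove [puh,fclu,cjphq] add [eqnlt,enmd,gqf] -> 8 lines: igptq eqnlt enmd gqf wpcpm zndf zzja bjq
Hunk 2: at line 1 remove [enmd] add [dxcw,ucdm,clql] -> 10 lines: igptq eqnlt dxcw ucdm clql gqf wpcpm zndf zzja bjq
Hunk 3: at line 3 remove [ucdm,clql,gqf] add [wpkxx] -> 8 lines: igptq eqnlt dxcw wpkxx wpcpm zndf zzja bjq
Hunk 4: at line 3 remove [wpcpm,zndf] add [drp,qrlhq,myrue] -> 9 lines: igptq eqnlt dxcw wpkxx drp qrlhq myrue zzja bjq
Hunk 5: at line 1 remove [dxcw,wpkxx] add [zky] -> 8 lines: igptq eqnlt zky drp qrlhq myrue zzja bjq

Answer: igptq
eqnlt
zky
drp
qrlhq
myrue
zzja
bjq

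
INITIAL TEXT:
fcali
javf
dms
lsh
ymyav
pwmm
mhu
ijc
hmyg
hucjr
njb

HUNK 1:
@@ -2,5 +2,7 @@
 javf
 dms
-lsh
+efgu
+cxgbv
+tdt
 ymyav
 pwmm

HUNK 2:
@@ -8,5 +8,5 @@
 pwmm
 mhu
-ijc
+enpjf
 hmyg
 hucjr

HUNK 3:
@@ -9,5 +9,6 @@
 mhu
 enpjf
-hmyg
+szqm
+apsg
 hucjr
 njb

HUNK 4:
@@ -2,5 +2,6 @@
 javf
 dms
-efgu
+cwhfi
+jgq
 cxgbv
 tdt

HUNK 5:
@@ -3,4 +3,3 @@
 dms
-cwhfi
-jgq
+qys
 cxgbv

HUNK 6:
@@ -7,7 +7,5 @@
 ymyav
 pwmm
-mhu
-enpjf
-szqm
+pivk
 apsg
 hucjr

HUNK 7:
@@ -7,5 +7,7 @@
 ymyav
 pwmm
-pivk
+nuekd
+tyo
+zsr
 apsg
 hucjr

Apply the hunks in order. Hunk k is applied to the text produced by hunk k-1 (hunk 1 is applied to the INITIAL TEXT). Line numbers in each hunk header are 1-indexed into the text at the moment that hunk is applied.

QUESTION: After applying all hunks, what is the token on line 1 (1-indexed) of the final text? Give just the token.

Answer: fcali

Derivation:
Hunk 1: at line 2 remove [lsh] add [efgu,cxgbv,tdt] -> 13 lines: fcali javf dms efgu cxgbv tdt ymyav pwmm mhu ijc hmyg hucjr njb
Hunk 2: at line 8 remove [ijc] add [enpjf] -> 13 lines: fcali javf dms efgu cxgbv tdt ymyav pwmm mhu enpjf hmyg hucjr njb
Hunk 3: at line 9 remove [hmyg] add [szqm,apsg] -> 14 lines: fcali javf dms efgu cxgbv tdt ymyav pwmm mhu enpjf szqm apsg hucjr njb
Hunk 4: at line 2 remove [efgu] add [cwhfi,jgq] -> 15 lines: fcali javf dms cwhfi jgq cxgbv tdt ymyav pwmm mhu enpjf szqm apsg hucjr njb
Hunk 5: at line 3 remove [cwhfi,jgq] add [qys] -> 14 lines: fcali javf dms qys cxgbv tdt ymyav pwmm mhu enpjf szqm apsg hucjr njb
Hunk 6: at line 7 remove [mhu,enpjf,szqm] add [pivk] -> 12 lines: fcali javf dms qys cxgbv tdt ymyav pwmm pivk apsg hucjr njb
Hunk 7: at line 7 remove [pivk] add [nuekd,tyo,zsr] -> 14 lines: fcali javf dms qys cxgbv tdt ymyav pwmm nuekd tyo zsr apsg hucjr njb
Final line 1: fcali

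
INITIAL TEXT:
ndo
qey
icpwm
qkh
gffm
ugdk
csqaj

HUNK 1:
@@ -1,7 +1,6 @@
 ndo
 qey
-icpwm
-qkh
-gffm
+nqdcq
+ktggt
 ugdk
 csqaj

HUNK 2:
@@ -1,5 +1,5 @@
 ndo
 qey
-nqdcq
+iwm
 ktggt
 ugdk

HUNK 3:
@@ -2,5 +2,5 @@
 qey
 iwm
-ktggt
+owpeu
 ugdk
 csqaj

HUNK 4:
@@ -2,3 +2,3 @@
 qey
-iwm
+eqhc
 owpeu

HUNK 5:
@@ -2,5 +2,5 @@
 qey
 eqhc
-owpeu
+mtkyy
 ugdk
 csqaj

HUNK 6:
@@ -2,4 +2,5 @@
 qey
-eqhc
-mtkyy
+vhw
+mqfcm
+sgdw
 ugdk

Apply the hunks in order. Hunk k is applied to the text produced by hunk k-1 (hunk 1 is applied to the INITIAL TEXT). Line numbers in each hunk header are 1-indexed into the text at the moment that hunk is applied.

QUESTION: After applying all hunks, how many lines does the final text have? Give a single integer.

Hunk 1: at line 1 remove [icpwm,qkh,gffm] add [nqdcq,ktggt] -> 6 lines: ndo qey nqdcq ktggt ugdk csqaj
Hunk 2: at line 1 remove [nqdcq] add [iwm] -> 6 lines: ndo qey iwm ktggt ugdk csqaj
Hunk 3: at line 2 remove [ktggt] add [owpeu] -> 6 lines: ndo qey iwm owpeu ugdk csqaj
Hunk 4: at line 2 remove [iwm] add [eqhc] -> 6 lines: ndo qey eqhc owpeu ugdk csqaj
Hunk 5: at line 2 remove [owpeu] add [mtkyy] -> 6 lines: ndo qey eqhc mtkyy ugdk csqaj
Hunk 6: at line 2 remove [eqhc,mtkyy] add [vhw,mqfcm,sgdw] -> 7 lines: ndo qey vhw mqfcm sgdw ugdk csqaj
Final line count: 7

Answer: 7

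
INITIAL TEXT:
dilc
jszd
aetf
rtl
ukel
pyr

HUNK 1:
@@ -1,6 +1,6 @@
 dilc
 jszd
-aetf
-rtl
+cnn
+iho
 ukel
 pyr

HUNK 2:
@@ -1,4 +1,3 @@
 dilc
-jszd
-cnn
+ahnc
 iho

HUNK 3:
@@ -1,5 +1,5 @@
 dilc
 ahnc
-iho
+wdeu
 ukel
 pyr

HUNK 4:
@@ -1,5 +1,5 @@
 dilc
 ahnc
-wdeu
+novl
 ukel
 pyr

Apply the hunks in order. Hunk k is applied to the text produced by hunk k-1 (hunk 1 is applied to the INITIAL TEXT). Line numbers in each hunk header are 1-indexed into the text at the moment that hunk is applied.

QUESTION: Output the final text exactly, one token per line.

Answer: dilc
ahnc
novl
ukel
pyr

Derivation:
Hunk 1: at line 1 remove [aetf,rtl] add [cnn,iho] -> 6 lines: dilc jszd cnn iho ukel pyr
Hunk 2: at line 1 remove [jszd,cnn] add [ahnc] -> 5 lines: dilc ahnc iho ukel pyr
Hunk 3: at line 1 remove [iho] add [wdeu] -> 5 lines: dilc ahnc wdeu ukel pyr
Hunk 4: at line 1 remove [wdeu] add [novl] -> 5 lines: dilc ahnc novl ukel pyr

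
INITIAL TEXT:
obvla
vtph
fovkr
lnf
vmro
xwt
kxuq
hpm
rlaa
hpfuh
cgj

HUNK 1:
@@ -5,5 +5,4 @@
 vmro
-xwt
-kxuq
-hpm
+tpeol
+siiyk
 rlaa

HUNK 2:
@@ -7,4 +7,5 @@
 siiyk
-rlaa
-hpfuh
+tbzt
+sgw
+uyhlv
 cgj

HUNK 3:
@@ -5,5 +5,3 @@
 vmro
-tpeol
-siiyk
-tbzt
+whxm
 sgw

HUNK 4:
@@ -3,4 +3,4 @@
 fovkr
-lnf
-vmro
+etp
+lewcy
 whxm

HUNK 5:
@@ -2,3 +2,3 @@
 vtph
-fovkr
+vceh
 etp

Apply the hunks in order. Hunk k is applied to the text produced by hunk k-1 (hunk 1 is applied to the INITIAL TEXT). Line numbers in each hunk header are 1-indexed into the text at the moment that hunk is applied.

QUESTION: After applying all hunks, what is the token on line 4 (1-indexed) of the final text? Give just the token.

Hunk 1: at line 5 remove [xwt,kxuq,hpm] add [tpeol,siiyk] -> 10 lines: obvla vtph fovkr lnf vmro tpeol siiyk rlaa hpfuh cgj
Hunk 2: at line 7 remove [rlaa,hpfuh] add [tbzt,sgw,uyhlv] -> 11 lines: obvla vtph fovkr lnf vmro tpeol siiyk tbzt sgw uyhlv cgj
Hunk 3: at line 5 remove [tpeol,siiyk,tbzt] add [whxm] -> 9 lines: obvla vtph fovkr lnf vmro whxm sgw uyhlv cgj
Hunk 4: at line 3 remove [lnf,vmro] add [etp,lewcy] -> 9 lines: obvla vtph fovkr etp lewcy whxm sgw uyhlv cgj
Hunk 5: at line 2 remove [fovkr] add [vceh] -> 9 lines: obvla vtph vceh etp lewcy whxm sgw uyhlv cgj
Final line 4: etp

Answer: etp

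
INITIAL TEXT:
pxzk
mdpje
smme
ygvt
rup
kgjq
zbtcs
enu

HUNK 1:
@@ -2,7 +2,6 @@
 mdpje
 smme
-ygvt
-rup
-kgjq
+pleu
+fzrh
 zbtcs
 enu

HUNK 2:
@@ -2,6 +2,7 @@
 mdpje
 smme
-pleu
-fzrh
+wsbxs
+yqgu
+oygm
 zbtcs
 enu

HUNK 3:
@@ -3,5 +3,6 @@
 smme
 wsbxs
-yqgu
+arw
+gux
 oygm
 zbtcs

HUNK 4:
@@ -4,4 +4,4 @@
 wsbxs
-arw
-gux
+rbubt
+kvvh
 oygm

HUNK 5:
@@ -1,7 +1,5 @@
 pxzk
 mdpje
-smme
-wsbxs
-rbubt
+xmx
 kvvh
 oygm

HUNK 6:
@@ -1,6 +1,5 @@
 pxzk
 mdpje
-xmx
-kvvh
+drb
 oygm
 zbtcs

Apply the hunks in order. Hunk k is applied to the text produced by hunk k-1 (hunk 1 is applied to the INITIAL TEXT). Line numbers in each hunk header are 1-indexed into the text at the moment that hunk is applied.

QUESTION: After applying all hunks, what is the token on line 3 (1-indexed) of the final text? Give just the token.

Answer: drb

Derivation:
Hunk 1: at line 2 remove [ygvt,rup,kgjq] add [pleu,fzrh] -> 7 lines: pxzk mdpje smme pleu fzrh zbtcs enu
Hunk 2: at line 2 remove [pleu,fzrh] add [wsbxs,yqgu,oygm] -> 8 lines: pxzk mdpje smme wsbxs yqgu oygm zbtcs enu
Hunk 3: at line 3 remove [yqgu] add [arw,gux] -> 9 lines: pxzk mdpje smme wsbxs arw gux oygm zbtcs enu
Hunk 4: at line 4 remove [arw,gux] add [rbubt,kvvh] -> 9 lines: pxzk mdpje smme wsbxs rbubt kvvh oygm zbtcs enu
Hunk 5: at line 1 remove [smme,wsbxs,rbubt] add [xmx] -> 7 lines: pxzk mdpje xmx kvvh oygm zbtcs enu
Hunk 6: at line 1 remove [xmx,kvvh] add [drb] -> 6 lines: pxzk mdpje drb oygm zbtcs enu
Final line 3: drb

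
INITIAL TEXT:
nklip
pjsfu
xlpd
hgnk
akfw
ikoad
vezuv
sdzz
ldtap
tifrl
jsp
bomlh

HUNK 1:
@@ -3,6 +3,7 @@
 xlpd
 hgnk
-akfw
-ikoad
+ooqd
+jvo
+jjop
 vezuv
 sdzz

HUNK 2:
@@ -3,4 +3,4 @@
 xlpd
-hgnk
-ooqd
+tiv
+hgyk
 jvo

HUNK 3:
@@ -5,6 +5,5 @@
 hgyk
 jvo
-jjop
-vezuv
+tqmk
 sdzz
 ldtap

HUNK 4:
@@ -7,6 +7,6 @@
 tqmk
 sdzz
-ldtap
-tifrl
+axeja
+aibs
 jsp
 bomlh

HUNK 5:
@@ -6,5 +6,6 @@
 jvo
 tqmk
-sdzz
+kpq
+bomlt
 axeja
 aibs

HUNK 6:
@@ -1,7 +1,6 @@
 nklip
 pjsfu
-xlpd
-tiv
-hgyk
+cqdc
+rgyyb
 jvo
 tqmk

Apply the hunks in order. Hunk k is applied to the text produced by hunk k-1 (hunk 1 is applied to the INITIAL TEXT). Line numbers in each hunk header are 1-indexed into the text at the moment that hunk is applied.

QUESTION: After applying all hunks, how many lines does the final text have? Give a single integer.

Answer: 12

Derivation:
Hunk 1: at line 3 remove [akfw,ikoad] add [ooqd,jvo,jjop] -> 13 lines: nklip pjsfu xlpd hgnk ooqd jvo jjop vezuv sdzz ldtap tifrl jsp bomlh
Hunk 2: at line 3 remove [hgnk,ooqd] add [tiv,hgyk] -> 13 lines: nklip pjsfu xlpd tiv hgyk jvo jjop vezuv sdzz ldtap tifrl jsp bomlh
Hunk 3: at line 5 remove [jjop,vezuv] add [tqmk] -> 12 lines: nklip pjsfu xlpd tiv hgyk jvo tqmk sdzz ldtap tifrl jsp bomlh
Hunk 4: at line 7 remove [ldtap,tifrl] add [axeja,aibs] -> 12 lines: nklip pjsfu xlpd tiv hgyk jvo tqmk sdzz axeja aibs jsp bomlh
Hunk 5: at line 6 remove [sdzz] add [kpq,bomlt] -> 13 lines: nklip pjsfu xlpd tiv hgyk jvo tqmk kpq bomlt axeja aibs jsp bomlh
Hunk 6: at line 1 remove [xlpd,tiv,hgyk] add [cqdc,rgyyb] -> 12 lines: nklip pjsfu cqdc rgyyb jvo tqmk kpq bomlt axeja aibs jsp bomlh
Final line count: 12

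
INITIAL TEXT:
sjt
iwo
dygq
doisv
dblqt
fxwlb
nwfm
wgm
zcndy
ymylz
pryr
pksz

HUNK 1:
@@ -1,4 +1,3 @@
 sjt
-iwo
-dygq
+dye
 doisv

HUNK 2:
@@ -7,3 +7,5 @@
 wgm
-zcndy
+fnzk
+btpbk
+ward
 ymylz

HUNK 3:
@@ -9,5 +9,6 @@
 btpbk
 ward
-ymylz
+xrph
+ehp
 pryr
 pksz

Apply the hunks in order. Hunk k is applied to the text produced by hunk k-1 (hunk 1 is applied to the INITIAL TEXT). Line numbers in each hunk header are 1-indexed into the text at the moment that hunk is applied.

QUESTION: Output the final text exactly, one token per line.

Hunk 1: at line 1 remove [iwo,dygq] add [dye] -> 11 lines: sjt dye doisv dblqt fxwlb nwfm wgm zcndy ymylz pryr pksz
Hunk 2: at line 7 remove [zcndy] add [fnzk,btpbk,ward] -> 13 lines: sjt dye doisv dblqt fxwlb nwfm wgm fnzk btpbk ward ymylz pryr pksz
Hunk 3: at line 9 remove [ymylz] add [xrph,ehp] -> 14 lines: sjt dye doisv dblqt fxwlb nwfm wgm fnzk btpbk ward xrph ehp pryr pksz

Answer: sjt
dye
doisv
dblqt
fxwlb
nwfm
wgm
fnzk
btpbk
ward
xrph
ehp
pryr
pksz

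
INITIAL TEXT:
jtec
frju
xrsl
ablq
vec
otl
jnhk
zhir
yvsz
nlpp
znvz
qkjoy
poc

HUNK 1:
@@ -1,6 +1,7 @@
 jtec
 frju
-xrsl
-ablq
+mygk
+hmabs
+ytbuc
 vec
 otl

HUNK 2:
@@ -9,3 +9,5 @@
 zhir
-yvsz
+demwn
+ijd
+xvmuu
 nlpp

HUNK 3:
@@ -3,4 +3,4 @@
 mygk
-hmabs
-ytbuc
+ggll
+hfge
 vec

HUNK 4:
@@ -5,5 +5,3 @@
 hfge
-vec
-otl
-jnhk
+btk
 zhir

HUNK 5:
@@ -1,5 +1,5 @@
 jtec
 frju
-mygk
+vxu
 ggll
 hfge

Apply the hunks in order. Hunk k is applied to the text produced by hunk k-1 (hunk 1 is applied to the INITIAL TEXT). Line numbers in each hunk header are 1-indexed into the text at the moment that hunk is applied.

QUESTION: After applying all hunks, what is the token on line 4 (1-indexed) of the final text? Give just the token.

Answer: ggll

Derivation:
Hunk 1: at line 1 remove [xrsl,ablq] add [mygk,hmabs,ytbuc] -> 14 lines: jtec frju mygk hmabs ytbuc vec otl jnhk zhir yvsz nlpp znvz qkjoy poc
Hunk 2: at line 9 remove [yvsz] add [demwn,ijd,xvmuu] -> 16 lines: jtec frju mygk hmabs ytbuc vec otl jnhk zhir demwn ijd xvmuu nlpp znvz qkjoy poc
Hunk 3: at line 3 remove [hmabs,ytbuc] add [ggll,hfge] -> 16 lines: jtec frju mygk ggll hfge vec otl jnhk zhir demwn ijd xvmuu nlpp znvz qkjoy poc
Hunk 4: at line 5 remove [vec,otl,jnhk] add [btk] -> 14 lines: jtec frju mygk ggll hfge btk zhir demwn ijd xvmuu nlpp znvz qkjoy poc
Hunk 5: at line 1 remove [mygk] add [vxu] -> 14 lines: jtec frju vxu ggll hfge btk zhir demwn ijd xvmuu nlpp znvz qkjoy poc
Final line 4: ggll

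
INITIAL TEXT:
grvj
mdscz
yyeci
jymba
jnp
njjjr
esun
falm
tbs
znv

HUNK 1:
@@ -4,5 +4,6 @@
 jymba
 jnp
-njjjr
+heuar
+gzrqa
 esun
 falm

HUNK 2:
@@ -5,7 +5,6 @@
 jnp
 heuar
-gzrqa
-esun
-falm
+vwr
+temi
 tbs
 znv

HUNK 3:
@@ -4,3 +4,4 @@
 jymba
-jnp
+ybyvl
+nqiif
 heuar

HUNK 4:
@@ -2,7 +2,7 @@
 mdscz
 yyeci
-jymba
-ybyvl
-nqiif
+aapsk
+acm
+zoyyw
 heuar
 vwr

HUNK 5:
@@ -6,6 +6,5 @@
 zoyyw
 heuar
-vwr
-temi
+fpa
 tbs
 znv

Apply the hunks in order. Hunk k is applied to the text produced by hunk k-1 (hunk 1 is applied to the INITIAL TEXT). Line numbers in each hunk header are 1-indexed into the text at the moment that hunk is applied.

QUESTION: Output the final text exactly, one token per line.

Hunk 1: at line 4 remove [njjjr] add [heuar,gzrqa] -> 11 lines: grvj mdscz yyeci jymba jnp heuar gzrqa esun falm tbs znv
Hunk 2: at line 5 remove [gzrqa,esun,falm] add [vwr,temi] -> 10 lines: grvj mdscz yyeci jymba jnp heuar vwr temi tbs znv
Hunk 3: at line 4 remove [jnp] add [ybyvl,nqiif] -> 11 lines: grvj mdscz yyeci jymba ybyvl nqiif heuar vwr temi tbs znv
Hunk 4: at line 2 remove [jymba,ybyvl,nqiif] add [aapsk,acm,zoyyw] -> 11 lines: grvj mdscz yyeci aapsk acm zoyyw heuar vwr temi tbs znv
Hunk 5: at line 6 remove [vwr,temi] add [fpa] -> 10 lines: grvj mdscz yyeci aapsk acm zoyyw heuar fpa tbs znv

Answer: grvj
mdscz
yyeci
aapsk
acm
zoyyw
heuar
fpa
tbs
znv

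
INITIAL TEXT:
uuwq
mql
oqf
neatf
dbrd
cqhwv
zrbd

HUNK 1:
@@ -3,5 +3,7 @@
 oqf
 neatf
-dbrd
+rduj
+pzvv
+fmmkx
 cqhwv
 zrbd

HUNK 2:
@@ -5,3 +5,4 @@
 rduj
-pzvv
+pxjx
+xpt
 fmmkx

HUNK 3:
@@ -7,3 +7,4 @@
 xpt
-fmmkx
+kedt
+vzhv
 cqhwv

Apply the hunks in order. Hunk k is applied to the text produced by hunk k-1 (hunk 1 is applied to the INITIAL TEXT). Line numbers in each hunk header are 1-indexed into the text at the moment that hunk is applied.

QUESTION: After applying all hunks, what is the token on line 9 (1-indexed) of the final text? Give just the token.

Hunk 1: at line 3 remove [dbrd] add [rduj,pzvv,fmmkx] -> 9 lines: uuwq mql oqf neatf rduj pzvv fmmkx cqhwv zrbd
Hunk 2: at line 5 remove [pzvv] add [pxjx,xpt] -> 10 lines: uuwq mql oqf neatf rduj pxjx xpt fmmkx cqhwv zrbd
Hunk 3: at line 7 remove [fmmkx] add [kedt,vzhv] -> 11 lines: uuwq mql oqf neatf rduj pxjx xpt kedt vzhv cqhwv zrbd
Final line 9: vzhv

Answer: vzhv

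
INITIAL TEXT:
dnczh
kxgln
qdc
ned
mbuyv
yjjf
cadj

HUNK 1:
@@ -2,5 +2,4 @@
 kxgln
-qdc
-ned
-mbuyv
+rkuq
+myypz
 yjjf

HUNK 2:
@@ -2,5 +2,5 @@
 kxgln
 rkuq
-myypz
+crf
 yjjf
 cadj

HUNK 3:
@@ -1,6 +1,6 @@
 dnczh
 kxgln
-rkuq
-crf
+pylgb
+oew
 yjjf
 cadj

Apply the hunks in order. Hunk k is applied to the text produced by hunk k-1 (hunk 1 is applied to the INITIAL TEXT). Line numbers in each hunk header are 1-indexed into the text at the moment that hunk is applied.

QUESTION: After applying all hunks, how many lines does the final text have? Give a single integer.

Hunk 1: at line 2 remove [qdc,ned,mbuyv] add [rkuq,myypz] -> 6 lines: dnczh kxgln rkuq myypz yjjf cadj
Hunk 2: at line 2 remove [myypz] add [crf] -> 6 lines: dnczh kxgln rkuq crf yjjf cadj
Hunk 3: at line 1 remove [rkuq,crf] add [pylgb,oew] -> 6 lines: dnczh kxgln pylgb oew yjjf cadj
Final line count: 6

Answer: 6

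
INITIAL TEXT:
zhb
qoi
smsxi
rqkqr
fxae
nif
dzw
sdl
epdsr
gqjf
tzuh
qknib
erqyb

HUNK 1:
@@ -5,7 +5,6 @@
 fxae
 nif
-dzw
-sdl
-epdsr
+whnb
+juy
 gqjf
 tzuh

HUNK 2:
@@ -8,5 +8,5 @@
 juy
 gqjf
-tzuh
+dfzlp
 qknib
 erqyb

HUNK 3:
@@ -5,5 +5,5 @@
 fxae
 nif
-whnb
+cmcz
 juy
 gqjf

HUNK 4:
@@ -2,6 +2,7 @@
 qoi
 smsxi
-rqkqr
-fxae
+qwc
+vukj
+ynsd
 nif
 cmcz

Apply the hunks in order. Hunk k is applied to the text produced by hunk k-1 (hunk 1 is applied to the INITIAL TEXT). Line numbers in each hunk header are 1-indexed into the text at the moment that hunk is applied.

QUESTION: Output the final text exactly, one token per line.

Hunk 1: at line 5 remove [dzw,sdl,epdsr] add [whnb,juy] -> 12 lines: zhb qoi smsxi rqkqr fxae nif whnb juy gqjf tzuh qknib erqyb
Hunk 2: at line 8 remove [tzuh] add [dfzlp] -> 12 lines: zhb qoi smsxi rqkqr fxae nif whnb juy gqjf dfzlp qknib erqyb
Hunk 3: at line 5 remove [whnb] add [cmcz] -> 12 lines: zhb qoi smsxi rqkqr fxae nif cmcz juy gqjf dfzlp qknib erqyb
Hunk 4: at line 2 remove [rqkqr,fxae] add [qwc,vukj,ynsd] -> 13 lines: zhb qoi smsxi qwc vukj ynsd nif cmcz juy gqjf dfzlp qknib erqyb

Answer: zhb
qoi
smsxi
qwc
vukj
ynsd
nif
cmcz
juy
gqjf
dfzlp
qknib
erqyb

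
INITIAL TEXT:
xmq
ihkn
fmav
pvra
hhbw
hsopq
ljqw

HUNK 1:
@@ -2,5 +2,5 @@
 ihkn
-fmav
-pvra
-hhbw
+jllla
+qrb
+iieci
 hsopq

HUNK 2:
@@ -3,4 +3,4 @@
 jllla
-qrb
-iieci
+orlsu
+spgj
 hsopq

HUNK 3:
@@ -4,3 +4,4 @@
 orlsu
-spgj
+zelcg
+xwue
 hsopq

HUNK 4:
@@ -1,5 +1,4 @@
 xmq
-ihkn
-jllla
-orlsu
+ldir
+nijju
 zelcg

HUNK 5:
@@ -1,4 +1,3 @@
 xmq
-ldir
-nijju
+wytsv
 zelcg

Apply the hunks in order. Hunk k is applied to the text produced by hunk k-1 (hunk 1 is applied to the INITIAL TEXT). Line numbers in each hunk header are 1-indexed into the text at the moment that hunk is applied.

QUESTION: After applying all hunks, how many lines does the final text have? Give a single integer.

Answer: 6

Derivation:
Hunk 1: at line 2 remove [fmav,pvra,hhbw] add [jllla,qrb,iieci] -> 7 lines: xmq ihkn jllla qrb iieci hsopq ljqw
Hunk 2: at line 3 remove [qrb,iieci] add [orlsu,spgj] -> 7 lines: xmq ihkn jllla orlsu spgj hsopq ljqw
Hunk 3: at line 4 remove [spgj] add [zelcg,xwue] -> 8 lines: xmq ihkn jllla orlsu zelcg xwue hsopq ljqw
Hunk 4: at line 1 remove [ihkn,jllla,orlsu] add [ldir,nijju] -> 7 lines: xmq ldir nijju zelcg xwue hsopq ljqw
Hunk 5: at line 1 remove [ldir,nijju] add [wytsv] -> 6 lines: xmq wytsv zelcg xwue hsopq ljqw
Final line count: 6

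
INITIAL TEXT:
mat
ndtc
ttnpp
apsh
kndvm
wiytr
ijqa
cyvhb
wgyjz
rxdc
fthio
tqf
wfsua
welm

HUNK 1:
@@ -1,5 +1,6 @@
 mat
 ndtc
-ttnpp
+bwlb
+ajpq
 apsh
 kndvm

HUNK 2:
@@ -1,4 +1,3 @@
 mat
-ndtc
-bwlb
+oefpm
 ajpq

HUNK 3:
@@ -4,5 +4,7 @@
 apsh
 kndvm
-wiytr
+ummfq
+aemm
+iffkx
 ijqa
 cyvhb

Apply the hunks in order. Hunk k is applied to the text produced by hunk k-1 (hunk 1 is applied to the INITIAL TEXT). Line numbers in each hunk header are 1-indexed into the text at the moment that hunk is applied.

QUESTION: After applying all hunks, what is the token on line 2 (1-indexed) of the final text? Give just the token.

Hunk 1: at line 1 remove [ttnpp] add [bwlb,ajpq] -> 15 lines: mat ndtc bwlb ajpq apsh kndvm wiytr ijqa cyvhb wgyjz rxdc fthio tqf wfsua welm
Hunk 2: at line 1 remove [ndtc,bwlb] add [oefpm] -> 14 lines: mat oefpm ajpq apsh kndvm wiytr ijqa cyvhb wgyjz rxdc fthio tqf wfsua welm
Hunk 3: at line 4 remove [wiytr] add [ummfq,aemm,iffkx] -> 16 lines: mat oefpm ajpq apsh kndvm ummfq aemm iffkx ijqa cyvhb wgyjz rxdc fthio tqf wfsua welm
Final line 2: oefpm

Answer: oefpm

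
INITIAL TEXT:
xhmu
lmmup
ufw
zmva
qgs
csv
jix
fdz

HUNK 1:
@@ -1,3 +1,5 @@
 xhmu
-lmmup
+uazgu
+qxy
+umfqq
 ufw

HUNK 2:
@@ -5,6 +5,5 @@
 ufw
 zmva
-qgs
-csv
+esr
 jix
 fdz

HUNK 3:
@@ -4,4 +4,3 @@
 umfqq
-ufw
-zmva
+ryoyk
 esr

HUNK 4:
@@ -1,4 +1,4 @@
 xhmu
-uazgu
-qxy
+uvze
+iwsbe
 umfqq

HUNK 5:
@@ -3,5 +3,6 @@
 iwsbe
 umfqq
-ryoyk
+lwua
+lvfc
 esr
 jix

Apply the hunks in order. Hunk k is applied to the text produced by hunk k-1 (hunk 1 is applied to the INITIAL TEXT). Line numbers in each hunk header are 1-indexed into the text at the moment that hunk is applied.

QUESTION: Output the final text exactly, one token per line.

Hunk 1: at line 1 remove [lmmup] add [uazgu,qxy,umfqq] -> 10 lines: xhmu uazgu qxy umfqq ufw zmva qgs csv jix fdz
Hunk 2: at line 5 remove [qgs,csv] add [esr] -> 9 lines: xhmu uazgu qxy umfqq ufw zmva esr jix fdz
Hunk 3: at line 4 remove [ufw,zmva] add [ryoyk] -> 8 lines: xhmu uazgu qxy umfqq ryoyk esr jix fdz
Hunk 4: at line 1 remove [uazgu,qxy] add [uvze,iwsbe] -> 8 lines: xhmu uvze iwsbe umfqq ryoyk esr jix fdz
Hunk 5: at line 3 remove [ryoyk] add [lwua,lvfc] -> 9 lines: xhmu uvze iwsbe umfqq lwua lvfc esr jix fdz

Answer: xhmu
uvze
iwsbe
umfqq
lwua
lvfc
esr
jix
fdz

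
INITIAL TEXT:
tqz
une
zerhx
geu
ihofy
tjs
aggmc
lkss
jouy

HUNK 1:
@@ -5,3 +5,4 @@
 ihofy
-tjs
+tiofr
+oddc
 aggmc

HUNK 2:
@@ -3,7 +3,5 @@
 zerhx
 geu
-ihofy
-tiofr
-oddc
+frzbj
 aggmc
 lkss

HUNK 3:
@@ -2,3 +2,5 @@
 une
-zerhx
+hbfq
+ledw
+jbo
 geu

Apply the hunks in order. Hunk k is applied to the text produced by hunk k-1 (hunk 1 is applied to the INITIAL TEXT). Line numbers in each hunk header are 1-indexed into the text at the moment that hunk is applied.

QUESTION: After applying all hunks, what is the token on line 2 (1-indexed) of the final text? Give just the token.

Hunk 1: at line 5 remove [tjs] add [tiofr,oddc] -> 10 lines: tqz une zerhx geu ihofy tiofr oddc aggmc lkss jouy
Hunk 2: at line 3 remove [ihofy,tiofr,oddc] add [frzbj] -> 8 lines: tqz une zerhx geu frzbj aggmc lkss jouy
Hunk 3: at line 2 remove [zerhx] add [hbfq,ledw,jbo] -> 10 lines: tqz une hbfq ledw jbo geu frzbj aggmc lkss jouy
Final line 2: une

Answer: une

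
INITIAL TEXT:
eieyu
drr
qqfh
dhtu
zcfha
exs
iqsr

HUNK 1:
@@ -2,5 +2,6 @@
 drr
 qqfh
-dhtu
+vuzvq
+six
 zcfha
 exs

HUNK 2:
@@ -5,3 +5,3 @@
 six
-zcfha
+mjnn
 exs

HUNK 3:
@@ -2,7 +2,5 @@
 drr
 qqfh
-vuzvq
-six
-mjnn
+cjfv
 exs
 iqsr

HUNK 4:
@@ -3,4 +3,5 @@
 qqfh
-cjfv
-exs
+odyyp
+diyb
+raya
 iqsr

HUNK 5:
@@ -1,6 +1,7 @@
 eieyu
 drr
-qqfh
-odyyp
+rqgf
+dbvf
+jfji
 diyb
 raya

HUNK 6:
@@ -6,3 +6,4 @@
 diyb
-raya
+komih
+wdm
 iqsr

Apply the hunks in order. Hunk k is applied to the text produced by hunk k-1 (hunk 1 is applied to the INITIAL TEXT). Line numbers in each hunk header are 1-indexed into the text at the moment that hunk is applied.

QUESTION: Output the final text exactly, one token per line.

Hunk 1: at line 2 remove [dhtu] add [vuzvq,six] -> 8 lines: eieyu drr qqfh vuzvq six zcfha exs iqsr
Hunk 2: at line 5 remove [zcfha] add [mjnn] -> 8 lines: eieyu drr qqfh vuzvq six mjnn exs iqsr
Hunk 3: at line 2 remove [vuzvq,six,mjnn] add [cjfv] -> 6 lines: eieyu drr qqfh cjfv exs iqsr
Hunk 4: at line 3 remove [cjfv,exs] add [odyyp,diyb,raya] -> 7 lines: eieyu drr qqfh odyyp diyb raya iqsr
Hunk 5: at line 1 remove [qqfh,odyyp] add [rqgf,dbvf,jfji] -> 8 lines: eieyu drr rqgf dbvf jfji diyb raya iqsr
Hunk 6: at line 6 remove [raya] add [komih,wdm] -> 9 lines: eieyu drr rqgf dbvf jfji diyb komih wdm iqsr

Answer: eieyu
drr
rqgf
dbvf
jfji
diyb
komih
wdm
iqsr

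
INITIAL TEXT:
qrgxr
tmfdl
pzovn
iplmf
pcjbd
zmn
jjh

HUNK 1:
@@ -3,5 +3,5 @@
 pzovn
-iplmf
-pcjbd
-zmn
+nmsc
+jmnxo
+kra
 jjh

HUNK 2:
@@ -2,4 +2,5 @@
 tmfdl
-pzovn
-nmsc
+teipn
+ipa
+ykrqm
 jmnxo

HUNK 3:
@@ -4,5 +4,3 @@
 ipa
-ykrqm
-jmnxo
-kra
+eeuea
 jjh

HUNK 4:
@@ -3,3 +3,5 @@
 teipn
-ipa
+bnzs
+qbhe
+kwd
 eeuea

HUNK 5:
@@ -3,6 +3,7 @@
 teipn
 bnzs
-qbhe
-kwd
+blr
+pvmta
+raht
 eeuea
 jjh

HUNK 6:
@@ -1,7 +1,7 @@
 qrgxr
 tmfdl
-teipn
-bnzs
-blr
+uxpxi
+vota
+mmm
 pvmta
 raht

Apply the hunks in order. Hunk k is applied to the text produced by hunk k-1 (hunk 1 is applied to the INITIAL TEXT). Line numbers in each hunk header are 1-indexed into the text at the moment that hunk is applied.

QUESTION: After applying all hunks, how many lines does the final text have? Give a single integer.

Hunk 1: at line 3 remove [iplmf,pcjbd,zmn] add [nmsc,jmnxo,kra] -> 7 lines: qrgxr tmfdl pzovn nmsc jmnxo kra jjh
Hunk 2: at line 2 remove [pzovn,nmsc] add [teipn,ipa,ykrqm] -> 8 lines: qrgxr tmfdl teipn ipa ykrqm jmnxo kra jjh
Hunk 3: at line 4 remove [ykrqm,jmnxo,kra] add [eeuea] -> 6 lines: qrgxr tmfdl teipn ipa eeuea jjh
Hunk 4: at line 3 remove [ipa] add [bnzs,qbhe,kwd] -> 8 lines: qrgxr tmfdl teipn bnzs qbhe kwd eeuea jjh
Hunk 5: at line 3 remove [qbhe,kwd] add [blr,pvmta,raht] -> 9 lines: qrgxr tmfdl teipn bnzs blr pvmta raht eeuea jjh
Hunk 6: at line 1 remove [teipn,bnzs,blr] add [uxpxi,vota,mmm] -> 9 lines: qrgxr tmfdl uxpxi vota mmm pvmta raht eeuea jjh
Final line count: 9

Answer: 9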